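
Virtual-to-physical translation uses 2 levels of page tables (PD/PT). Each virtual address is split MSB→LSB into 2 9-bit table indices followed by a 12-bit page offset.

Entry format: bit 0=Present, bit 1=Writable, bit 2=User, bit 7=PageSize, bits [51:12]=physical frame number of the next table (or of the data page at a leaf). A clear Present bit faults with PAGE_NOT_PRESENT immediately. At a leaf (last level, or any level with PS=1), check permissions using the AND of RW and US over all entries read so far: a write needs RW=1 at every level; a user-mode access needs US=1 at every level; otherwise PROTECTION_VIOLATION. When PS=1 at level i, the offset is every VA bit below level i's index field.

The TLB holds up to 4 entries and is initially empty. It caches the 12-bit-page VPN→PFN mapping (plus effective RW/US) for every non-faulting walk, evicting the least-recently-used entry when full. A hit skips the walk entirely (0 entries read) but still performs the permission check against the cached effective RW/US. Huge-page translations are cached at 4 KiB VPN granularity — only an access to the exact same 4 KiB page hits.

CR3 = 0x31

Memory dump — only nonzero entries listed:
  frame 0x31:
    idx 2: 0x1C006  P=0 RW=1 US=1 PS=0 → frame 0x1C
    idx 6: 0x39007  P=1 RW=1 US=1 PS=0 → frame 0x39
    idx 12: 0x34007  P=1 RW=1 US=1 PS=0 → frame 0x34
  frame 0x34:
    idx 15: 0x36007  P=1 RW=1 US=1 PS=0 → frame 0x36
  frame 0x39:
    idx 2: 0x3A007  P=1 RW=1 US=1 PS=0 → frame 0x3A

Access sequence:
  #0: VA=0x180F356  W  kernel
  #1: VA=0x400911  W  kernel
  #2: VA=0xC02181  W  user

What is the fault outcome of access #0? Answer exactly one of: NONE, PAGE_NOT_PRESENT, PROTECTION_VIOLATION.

Walk each access:
#0 VA=0x180F356 (w,kernel):
  L0: frame=0x31 idx=12 entry=0x34007 [P=1 RW=1 US=1 PS=0]
  L1: frame=0x34 idx=15 entry=0x36007 [P=1 RW=1 US=1 PS=0]
  ⇒ phys 0x36356  [2 reads]
#1 VA=0x400911 (w,kernel):
  L0: frame=0x31 idx=2 entry=0x1C006 [P=0 RW=1 US=1 PS=0]
  ⇒ fault: PAGE_NOT_PRESENT  — 1 lookups
#2 VA=0xC02181 (w,user):
  L0: frame=0x31 idx=6 entry=0x39007 [P=1 RW=1 US=1 PS=0]
  L1: frame=0x39 idx=2 entry=0x3A007 [P=1 RW=1 US=1 PS=0]
  ⇒ phys 0x3A181  [2 reads]

Access #0 fault: NONE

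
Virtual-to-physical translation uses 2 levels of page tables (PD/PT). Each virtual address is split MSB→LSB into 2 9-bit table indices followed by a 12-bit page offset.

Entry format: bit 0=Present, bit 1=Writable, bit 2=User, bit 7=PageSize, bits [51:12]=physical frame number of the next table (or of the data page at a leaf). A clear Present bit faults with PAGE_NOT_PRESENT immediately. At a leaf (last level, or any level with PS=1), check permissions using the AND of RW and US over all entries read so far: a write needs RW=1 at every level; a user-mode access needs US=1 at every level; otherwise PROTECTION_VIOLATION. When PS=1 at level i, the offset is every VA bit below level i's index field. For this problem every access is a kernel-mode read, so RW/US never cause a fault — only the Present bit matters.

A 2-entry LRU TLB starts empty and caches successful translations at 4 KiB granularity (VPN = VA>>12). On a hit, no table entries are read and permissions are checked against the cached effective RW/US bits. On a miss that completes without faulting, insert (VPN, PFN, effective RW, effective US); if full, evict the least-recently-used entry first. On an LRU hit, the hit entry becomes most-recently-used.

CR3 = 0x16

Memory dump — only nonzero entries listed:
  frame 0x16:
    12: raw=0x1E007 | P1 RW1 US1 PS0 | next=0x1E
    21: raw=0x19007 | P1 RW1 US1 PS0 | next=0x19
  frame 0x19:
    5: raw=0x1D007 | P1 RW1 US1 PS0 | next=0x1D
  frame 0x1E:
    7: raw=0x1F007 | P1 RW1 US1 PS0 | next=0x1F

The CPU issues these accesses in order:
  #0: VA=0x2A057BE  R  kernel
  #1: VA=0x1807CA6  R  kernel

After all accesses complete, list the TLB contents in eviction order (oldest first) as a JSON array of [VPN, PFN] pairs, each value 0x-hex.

Per-access translation:
#0 VA=0x2A057BE (r,kernel):
  L0: frame=0x16 idx=21 entry=0x19007 [P=1 RW=1 US=1 PS=0]
  L1: frame=0x19 idx=5 entry=0x1D007 [P=1 RW=1 US=1 PS=0]
  ✓ 0x1D7BE  — 2 lookups
#1 VA=0x1807CA6 (r,kernel):
  L0: frame=0x16 idx=12 entry=0x1E007 [P=1 RW=1 US=1 PS=0]
  L1: frame=0x1E idx=7 entry=0x1F007 [P=1 RW=1 US=1 PS=0]
  ✓ 0x1FCA6  — 2 lookups

TLB: [["0x2A05", "0x1D"], ["0x1807", "0x1F"]]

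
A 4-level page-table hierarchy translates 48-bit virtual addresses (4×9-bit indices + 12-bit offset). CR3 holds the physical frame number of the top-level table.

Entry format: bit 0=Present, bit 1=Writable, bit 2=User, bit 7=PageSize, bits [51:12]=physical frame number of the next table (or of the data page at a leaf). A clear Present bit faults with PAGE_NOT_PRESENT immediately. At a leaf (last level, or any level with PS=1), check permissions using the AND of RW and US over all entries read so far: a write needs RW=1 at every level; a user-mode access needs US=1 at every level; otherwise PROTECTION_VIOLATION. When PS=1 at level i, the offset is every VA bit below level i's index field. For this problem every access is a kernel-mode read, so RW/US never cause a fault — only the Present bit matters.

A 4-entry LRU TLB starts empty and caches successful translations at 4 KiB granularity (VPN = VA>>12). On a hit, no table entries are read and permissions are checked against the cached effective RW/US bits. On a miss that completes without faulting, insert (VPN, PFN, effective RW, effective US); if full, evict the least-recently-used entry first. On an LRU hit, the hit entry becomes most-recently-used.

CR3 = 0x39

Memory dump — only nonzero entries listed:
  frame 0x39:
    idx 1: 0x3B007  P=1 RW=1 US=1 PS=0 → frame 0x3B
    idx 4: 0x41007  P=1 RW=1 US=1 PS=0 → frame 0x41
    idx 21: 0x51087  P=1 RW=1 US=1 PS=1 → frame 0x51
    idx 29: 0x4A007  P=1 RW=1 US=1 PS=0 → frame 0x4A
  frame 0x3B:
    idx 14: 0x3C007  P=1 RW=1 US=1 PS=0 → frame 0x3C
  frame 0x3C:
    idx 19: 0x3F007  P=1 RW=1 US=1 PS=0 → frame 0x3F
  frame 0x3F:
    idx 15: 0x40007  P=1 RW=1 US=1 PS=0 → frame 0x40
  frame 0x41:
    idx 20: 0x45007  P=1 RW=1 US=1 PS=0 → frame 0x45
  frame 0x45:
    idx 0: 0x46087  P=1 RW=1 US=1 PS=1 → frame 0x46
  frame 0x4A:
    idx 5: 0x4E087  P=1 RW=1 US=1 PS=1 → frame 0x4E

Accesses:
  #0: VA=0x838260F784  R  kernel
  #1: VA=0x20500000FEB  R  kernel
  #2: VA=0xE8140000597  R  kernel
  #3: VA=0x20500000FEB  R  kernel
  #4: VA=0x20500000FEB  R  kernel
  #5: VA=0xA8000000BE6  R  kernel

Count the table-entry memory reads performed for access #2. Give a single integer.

Per-access translation:
#0 VA=0x838260F784 (r,kernel):
  L0: frame=0x39 idx=1 entry=0x3B007 [P=1 RW=1 US=1 PS=0]
  L1: frame=0x3B idx=14 entry=0x3C007 [P=1 RW=1 US=1 PS=0]
  L2: frame=0x3C idx=19 entry=0x3F007 [P=1 RW=1 US=1 PS=0]
  L3: frame=0x3F idx=15 entry=0x40007 [P=1 RW=1 US=1 PS=0]
  ⇒ phys 0x40784  [4 reads]
#1 VA=0x20500000FEB (r,kernel):
  L0: frame=0x39 idx=4 entry=0x41007 [P=1 RW=1 US=1 PS=0]
  L1: frame=0x41 idx=20 entry=0x45007 [P=1 RW=1 US=1 PS=0]
  L2: frame=0x45 idx=0 entry=0x46087 [P=1 RW=1 US=1 PS=1]
  ⇒ phys 0x46FEB (huge @L2)  [3 reads]
#2 VA=0xE8140000597 (r,kernel):
  L0: frame=0x39 idx=29 entry=0x4A007 [P=1 RW=1 US=1 PS=0]
  L1: frame=0x4A idx=5 entry=0x4E087 [P=1 RW=1 US=1 PS=1]
  ⇒ phys 0x4E597 (huge @L1)  [2 reads]
#3 VA=0x20500000FEB (r,kernel):
  TLB hit vpn=0x20500000 → PA=0x46FEB
#4 VA=0x20500000FEB (r,kernel):
  TLB hit vpn=0x20500000 → PA=0x46FEB
#5 VA=0xA8000000BE6 (r,kernel):
  L0: frame=0x39 idx=21 entry=0x51087 [P=1 RW=1 US=1 PS=1]
  ⇒ phys 0x51BE6 (huge @L0)  [1 reads]

Entries read for #2: 2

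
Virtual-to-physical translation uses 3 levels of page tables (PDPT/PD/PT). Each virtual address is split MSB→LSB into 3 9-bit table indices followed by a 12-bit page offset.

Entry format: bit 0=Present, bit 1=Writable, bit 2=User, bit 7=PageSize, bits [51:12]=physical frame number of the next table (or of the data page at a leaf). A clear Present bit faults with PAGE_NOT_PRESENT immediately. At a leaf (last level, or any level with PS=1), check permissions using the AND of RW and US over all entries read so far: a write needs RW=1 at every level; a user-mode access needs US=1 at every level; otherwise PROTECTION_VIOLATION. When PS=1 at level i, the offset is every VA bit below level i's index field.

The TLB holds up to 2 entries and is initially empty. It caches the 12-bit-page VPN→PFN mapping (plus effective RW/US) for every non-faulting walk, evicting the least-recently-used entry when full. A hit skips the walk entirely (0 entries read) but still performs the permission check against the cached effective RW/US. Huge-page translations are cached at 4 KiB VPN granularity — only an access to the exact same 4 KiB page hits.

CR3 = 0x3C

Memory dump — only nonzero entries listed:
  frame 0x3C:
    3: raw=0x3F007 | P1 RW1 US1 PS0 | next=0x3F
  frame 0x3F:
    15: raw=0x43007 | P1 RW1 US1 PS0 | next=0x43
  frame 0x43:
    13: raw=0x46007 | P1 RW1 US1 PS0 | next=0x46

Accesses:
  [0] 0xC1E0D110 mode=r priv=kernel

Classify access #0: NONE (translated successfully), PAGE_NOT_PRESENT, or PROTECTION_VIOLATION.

Trace:
#0 VA=0xC1E0D110 (r,kernel):
  L0: frame=0x3C idx=3 entry=0x3F007 [P=1 RW=1 US=1 PS=0]
  L1: frame=0x3F idx=15 entry=0x43007 [P=1 RW=1 US=1 PS=0]
  L2: frame=0x43 idx=13 entry=0x46007 [P=1 RW=1 US=1 PS=0]
  → PA=0x46110  (3 entries read)

Access #0 fault: NONE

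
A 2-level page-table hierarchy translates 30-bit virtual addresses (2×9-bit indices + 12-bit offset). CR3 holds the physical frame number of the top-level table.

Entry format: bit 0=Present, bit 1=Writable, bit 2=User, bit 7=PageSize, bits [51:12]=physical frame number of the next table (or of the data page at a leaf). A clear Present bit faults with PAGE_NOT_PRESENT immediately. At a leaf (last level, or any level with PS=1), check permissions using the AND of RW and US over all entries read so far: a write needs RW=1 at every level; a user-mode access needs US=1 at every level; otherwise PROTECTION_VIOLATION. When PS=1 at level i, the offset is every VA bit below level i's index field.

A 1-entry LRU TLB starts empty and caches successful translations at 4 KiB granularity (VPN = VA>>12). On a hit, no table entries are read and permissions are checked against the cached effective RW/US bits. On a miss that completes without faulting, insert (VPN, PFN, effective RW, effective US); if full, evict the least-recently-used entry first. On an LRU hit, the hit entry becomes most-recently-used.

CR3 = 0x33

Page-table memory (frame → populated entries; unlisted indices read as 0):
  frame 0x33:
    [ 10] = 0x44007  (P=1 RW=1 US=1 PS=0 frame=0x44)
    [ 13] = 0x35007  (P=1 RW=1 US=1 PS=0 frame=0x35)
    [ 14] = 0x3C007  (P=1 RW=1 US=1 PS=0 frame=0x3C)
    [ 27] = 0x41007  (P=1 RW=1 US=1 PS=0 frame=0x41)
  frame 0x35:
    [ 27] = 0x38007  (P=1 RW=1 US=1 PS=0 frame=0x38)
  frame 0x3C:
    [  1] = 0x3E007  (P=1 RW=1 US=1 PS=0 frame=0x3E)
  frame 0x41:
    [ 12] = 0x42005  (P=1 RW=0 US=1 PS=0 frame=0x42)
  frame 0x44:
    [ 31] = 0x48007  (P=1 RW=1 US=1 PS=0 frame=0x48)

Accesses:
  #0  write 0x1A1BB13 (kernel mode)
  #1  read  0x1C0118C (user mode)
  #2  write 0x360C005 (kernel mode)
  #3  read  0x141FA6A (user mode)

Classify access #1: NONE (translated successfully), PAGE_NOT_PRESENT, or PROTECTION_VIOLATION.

Per-access translation:
#0 VA=0x1A1BB13 (w,kernel):
  L0: frame=0x33 idx=13 entry=0x35007 [P=1 RW=1 US=1 PS=0]
  L1: frame=0x35 idx=27 entry=0x38007 [P=1 RW=1 US=1 PS=0]
  → PA=0x38B13  (2 entries read)
#1 VA=0x1C0118C (r,user):
  L0: frame=0x33 idx=14 entry=0x3C007 [P=1 RW=1 US=1 PS=0]
  L1: frame=0x3C idx=1 entry=0x3E007 [P=1 RW=1 US=1 PS=0]
  → PA=0x3E18C  (2 entries read)
#2 VA=0x360C005 (w,kernel):
  L0: frame=0x33 idx=27 entry=0x41007 [P=1 RW=1 US=1 PS=0]
  L1: frame=0x41 idx=12 entry=0x42005 [P=1 RW=0 US=1 PS=0]
  → PROTECTION_VIOLATION  (2 entries read)
#3 VA=0x141FA6A (r,user):
  L0: frame=0x33 idx=10 entry=0x44007 [P=1 RW=1 US=1 PS=0]
  L1: frame=0x44 idx=31 entry=0x48007 [P=1 RW=1 US=1 PS=0]
  → PA=0x48A6A  (2 entries read)

Access #1 fault: NONE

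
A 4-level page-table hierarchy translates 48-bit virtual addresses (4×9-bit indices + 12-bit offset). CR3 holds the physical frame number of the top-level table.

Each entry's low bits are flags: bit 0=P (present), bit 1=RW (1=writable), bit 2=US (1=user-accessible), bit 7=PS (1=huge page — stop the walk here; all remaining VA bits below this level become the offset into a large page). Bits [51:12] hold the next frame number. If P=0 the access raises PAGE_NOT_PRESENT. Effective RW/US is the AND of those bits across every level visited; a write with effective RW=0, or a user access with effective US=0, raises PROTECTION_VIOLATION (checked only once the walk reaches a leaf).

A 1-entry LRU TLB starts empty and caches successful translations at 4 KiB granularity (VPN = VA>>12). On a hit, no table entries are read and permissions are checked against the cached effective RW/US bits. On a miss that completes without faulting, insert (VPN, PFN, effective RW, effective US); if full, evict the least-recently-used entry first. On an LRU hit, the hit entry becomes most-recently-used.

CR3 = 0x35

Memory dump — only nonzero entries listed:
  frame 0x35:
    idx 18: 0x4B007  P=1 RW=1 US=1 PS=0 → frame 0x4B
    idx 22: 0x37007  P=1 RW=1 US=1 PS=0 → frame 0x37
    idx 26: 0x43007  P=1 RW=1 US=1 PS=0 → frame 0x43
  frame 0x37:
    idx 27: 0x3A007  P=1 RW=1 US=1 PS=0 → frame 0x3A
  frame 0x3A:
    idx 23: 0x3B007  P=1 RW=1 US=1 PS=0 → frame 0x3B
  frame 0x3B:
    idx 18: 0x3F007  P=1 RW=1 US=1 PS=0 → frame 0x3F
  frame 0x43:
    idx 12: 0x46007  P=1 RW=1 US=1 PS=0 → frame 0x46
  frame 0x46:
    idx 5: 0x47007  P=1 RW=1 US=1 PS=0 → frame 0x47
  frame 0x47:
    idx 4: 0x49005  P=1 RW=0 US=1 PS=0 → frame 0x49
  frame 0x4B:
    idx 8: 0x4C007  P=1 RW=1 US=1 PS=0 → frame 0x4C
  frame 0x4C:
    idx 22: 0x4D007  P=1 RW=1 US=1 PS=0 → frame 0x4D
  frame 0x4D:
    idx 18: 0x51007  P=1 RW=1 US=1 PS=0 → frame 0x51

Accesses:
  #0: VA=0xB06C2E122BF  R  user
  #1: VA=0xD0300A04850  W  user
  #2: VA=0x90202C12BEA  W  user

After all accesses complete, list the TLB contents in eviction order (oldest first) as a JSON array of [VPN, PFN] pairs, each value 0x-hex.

Walk each access:
#0 VA=0xB06C2E122BF (r,user):
  L0 @0x35[22] → 0x37007  P=1,RW=1,US=1,PS=0
  L1 @0x37[27] → 0x3A007  P=1,RW=1,US=1,PS=0
  L2 @0x3A[23] → 0x3B007  P=1,RW=1,US=1,PS=0
  L3 @0x3B[18] → 0x3F007  P=1,RW=1,US=1,PS=0
  ✓ 0x3F2BF  — 4 lookups
#1 VA=0xD0300A04850 (w,user):
  L0 @0x35[26] → 0x43007  P=1,RW=1,US=1,PS=0
  L1 @0x43[12] → 0x46007  P=1,RW=1,US=1,PS=0
  L2 @0x46[5] → 0x47007  P=1,RW=1,US=1,PS=0
  L3 @0x47[4] → 0x49005  P=1,RW=0,US=1,PS=0
  → PROTECTION_VIOLATION  (4 entries read)
#2 VA=0x90202C12BEA (w,user):
  L0 @0x35[18] → 0x4B007  P=1,RW=1,US=1,PS=0
  L1 @0x4B[8] → 0x4C007  P=1,RW=1,US=1,PS=0
  L2 @0x4C[22] → 0x4D007  P=1,RW=1,US=1,PS=0
  L3 @0x4D[18] → 0x51007  P=1,RW=1,US=1,PS=0
  ✓ 0x51BEA  — 4 lookups

TLB: [["0x90202C12", "0x51"]]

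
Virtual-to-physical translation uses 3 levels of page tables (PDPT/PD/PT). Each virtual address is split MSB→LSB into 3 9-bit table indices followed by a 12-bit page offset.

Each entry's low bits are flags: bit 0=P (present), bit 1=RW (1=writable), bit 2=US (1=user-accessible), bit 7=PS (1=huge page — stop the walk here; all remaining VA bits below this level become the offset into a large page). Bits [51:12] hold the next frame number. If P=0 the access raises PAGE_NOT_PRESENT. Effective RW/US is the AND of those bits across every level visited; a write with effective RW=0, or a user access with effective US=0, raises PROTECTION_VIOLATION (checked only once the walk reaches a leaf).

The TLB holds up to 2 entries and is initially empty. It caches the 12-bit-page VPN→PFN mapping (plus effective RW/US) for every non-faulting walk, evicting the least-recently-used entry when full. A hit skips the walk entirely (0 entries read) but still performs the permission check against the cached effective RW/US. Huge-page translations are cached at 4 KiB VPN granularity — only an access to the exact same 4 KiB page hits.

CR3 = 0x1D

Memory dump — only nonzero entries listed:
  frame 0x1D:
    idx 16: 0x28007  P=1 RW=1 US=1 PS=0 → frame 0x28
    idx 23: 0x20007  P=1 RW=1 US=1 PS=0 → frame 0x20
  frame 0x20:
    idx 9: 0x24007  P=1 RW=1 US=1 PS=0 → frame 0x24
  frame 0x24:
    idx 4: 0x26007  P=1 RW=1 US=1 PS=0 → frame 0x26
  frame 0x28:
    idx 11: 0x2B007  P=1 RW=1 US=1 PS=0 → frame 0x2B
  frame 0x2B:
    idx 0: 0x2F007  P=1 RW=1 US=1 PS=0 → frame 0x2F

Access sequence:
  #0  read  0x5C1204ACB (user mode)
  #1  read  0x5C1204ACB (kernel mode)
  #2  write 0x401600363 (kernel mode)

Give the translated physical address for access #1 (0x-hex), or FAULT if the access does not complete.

Walk each access:
#0 VA=0x5C1204ACB (r,user):
  [0] read 0x1D idx=23: raw=0x20007 flags P=1 W=1 U=1 S=0
  [1] read 0x20 idx=9: raw=0x24007 flags P=1 W=1 U=1 S=0
  [2] read 0x24 idx=4: raw=0x26007 flags P=1 W=1 U=1 S=0
  ⇒ phys 0x26ACB  [3 reads]
#1 VA=0x5C1204ACB (r,kernel):
  TLB hit vpn=0x5C1204 → PA=0x26ACB
#2 VA=0x401600363 (w,kernel):
  [0] read 0x1D idx=16: raw=0x28007 flags P=1 W=1 U=1 S=0
  [1] read 0x28 idx=11: raw=0x2B007 flags P=1 W=1 U=1 S=0
  [2] read 0x2B idx=0: raw=0x2F007 flags P=1 W=1 U=1 S=0
  ⇒ phys 0x2F363  [3 reads]

Access #1 PA: 0x26ACB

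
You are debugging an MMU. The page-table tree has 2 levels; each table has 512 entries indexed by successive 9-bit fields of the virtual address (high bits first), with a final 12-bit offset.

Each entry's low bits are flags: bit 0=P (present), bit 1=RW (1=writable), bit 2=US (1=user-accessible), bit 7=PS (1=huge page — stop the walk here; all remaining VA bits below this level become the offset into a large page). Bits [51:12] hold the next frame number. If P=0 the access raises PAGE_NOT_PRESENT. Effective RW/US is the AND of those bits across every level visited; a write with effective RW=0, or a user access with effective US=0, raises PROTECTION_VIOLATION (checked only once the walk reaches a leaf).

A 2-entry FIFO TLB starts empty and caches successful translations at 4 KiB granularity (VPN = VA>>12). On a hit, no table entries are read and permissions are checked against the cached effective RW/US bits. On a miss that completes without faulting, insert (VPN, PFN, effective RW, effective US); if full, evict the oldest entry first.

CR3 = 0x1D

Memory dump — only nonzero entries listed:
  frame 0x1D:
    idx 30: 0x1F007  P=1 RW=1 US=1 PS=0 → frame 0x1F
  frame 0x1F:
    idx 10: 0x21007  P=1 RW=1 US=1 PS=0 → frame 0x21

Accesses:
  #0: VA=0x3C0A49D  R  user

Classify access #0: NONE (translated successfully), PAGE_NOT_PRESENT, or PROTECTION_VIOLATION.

Walk each access:
#0 VA=0x3C0A49D (r,user):
  [0] read 0x1D idx=30: raw=0x1F007 flags P=1 W=1 U=1 S=0
  [1] read 0x1F idx=10: raw=0x21007 flags P=1 W=1 U=1 S=0
  → PA=0x2149D  (2 entries read)

Access #0 fault: NONE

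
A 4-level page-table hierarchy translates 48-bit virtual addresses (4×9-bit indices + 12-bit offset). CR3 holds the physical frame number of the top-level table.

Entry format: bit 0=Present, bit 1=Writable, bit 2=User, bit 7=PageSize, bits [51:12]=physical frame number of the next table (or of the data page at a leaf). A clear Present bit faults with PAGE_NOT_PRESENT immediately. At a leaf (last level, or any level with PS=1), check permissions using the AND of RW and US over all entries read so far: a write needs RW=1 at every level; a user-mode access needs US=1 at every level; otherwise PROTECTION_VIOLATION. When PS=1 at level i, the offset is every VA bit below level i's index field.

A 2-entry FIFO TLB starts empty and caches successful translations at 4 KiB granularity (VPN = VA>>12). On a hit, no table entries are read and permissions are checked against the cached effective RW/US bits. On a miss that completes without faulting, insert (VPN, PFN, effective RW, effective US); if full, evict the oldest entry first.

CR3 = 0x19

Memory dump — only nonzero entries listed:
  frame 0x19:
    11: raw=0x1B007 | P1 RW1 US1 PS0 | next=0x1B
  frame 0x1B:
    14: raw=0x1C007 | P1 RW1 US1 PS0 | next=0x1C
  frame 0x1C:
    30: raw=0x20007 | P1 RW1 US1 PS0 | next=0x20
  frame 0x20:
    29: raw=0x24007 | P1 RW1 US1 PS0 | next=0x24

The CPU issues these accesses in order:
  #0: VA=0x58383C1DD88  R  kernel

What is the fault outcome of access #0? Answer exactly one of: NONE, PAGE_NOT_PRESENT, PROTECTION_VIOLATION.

Walk each access:
#0 VA=0x58383C1DD88 (r,kernel):
  L0: frame=0x19 idx=11 entry=0x1B007 [P=1 RW=1 US=1 PS=0]
  L1: frame=0x1B idx=14 entry=0x1C007 [P=1 RW=1 US=1 PS=0]
  L2: frame=0x1C idx=30 entry=0x20007 [P=1 RW=1 US=1 PS=0]
  L3: frame=0x20 idx=29 entry=0x24007 [P=1 RW=1 US=1 PS=0]
  → PA=0x24D88  (4 entries read)

Access #0 fault: NONE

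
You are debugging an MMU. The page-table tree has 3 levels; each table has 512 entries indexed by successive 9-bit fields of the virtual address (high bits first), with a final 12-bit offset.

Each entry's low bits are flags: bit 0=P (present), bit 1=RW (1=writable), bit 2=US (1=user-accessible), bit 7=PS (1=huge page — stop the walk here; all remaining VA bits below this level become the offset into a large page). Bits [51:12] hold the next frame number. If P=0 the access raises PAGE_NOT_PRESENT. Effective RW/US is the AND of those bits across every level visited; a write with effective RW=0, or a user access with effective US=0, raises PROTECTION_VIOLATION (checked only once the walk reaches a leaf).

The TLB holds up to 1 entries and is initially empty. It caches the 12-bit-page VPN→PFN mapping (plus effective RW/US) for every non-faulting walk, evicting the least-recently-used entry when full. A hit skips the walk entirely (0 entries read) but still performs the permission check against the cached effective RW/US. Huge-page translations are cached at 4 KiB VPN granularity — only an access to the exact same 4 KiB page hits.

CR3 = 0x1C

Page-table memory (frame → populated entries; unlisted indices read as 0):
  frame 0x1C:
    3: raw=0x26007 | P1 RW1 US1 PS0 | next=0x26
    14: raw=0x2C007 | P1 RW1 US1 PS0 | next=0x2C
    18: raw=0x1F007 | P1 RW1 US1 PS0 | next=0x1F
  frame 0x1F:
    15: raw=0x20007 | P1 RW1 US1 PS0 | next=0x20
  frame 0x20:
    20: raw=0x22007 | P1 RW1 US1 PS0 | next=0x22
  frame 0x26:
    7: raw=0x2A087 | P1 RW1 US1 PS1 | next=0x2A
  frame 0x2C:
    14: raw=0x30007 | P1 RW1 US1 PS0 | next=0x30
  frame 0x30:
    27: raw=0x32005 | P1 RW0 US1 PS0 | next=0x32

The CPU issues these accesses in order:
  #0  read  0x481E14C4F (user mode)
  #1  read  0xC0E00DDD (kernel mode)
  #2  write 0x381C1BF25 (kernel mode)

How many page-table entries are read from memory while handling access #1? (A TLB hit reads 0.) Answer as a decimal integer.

Walk each access:
#0 VA=0x481E14C4F (r,user):
  L0 @0x1C[18] → 0x1F007  P=1,RW=1,US=1,PS=0
  L1 @0x1F[15] → 0x20007  P=1,RW=1,US=1,PS=0
  L2 @0x20[20] → 0x22007  P=1,RW=1,US=1,PS=0
  ⇒ phys 0x22C4F  [3 reads]
#1 VA=0xC0E00DDD (r,kernel):
  L0 @0x1C[3] → 0x26007  P=1,RW=1,US=1,PS=0
  L1 @0x26[7] → 0x2A087  P=1,RW=1,US=1,PS=1
  ⇒ phys 0x2ADDD (huge @L1)  [2 reads]
#2 VA=0x381C1BF25 (w,kernel):
  L0 @0x1C[14] → 0x2C007  P=1,RW=1,US=1,PS=0
  L1 @0x2C[14] → 0x30007  P=1,RW=1,US=1,PS=0
  L2 @0x30[27] → 0x32005  P=1,RW=0,US=1,PS=0
  → PROTECTION_VIOLATION  (3 entries read)

Entries read for #1: 2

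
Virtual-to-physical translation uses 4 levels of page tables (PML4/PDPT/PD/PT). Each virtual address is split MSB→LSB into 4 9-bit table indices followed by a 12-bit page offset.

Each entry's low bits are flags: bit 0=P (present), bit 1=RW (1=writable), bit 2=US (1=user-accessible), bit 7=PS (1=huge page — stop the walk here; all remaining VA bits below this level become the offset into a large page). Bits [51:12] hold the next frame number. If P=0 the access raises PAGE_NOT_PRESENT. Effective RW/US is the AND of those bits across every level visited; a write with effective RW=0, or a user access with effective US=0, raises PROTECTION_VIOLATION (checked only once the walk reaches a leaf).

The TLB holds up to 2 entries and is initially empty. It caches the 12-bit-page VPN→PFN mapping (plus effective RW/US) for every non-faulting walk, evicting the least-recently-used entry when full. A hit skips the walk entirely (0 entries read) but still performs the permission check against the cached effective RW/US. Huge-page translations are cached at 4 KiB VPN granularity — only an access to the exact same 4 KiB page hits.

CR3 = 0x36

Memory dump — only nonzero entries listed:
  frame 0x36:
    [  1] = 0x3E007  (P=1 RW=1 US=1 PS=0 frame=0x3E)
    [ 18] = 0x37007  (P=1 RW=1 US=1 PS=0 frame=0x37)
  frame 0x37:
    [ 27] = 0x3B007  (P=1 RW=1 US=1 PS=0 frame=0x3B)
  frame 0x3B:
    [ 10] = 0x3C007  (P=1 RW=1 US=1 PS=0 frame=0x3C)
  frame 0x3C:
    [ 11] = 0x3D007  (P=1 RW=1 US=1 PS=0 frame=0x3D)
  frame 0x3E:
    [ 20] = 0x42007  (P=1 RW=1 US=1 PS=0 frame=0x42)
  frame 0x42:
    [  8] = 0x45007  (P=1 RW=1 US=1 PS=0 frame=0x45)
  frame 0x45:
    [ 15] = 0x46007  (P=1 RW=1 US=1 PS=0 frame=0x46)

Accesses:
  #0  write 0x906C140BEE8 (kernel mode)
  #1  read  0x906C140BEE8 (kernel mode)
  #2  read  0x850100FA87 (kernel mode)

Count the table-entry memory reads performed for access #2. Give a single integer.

Per-access translation:
#0 VA=0x906C140BEE8 (w,kernel):
  L0: frame=0x36 idx=18 entry=0x37007 [P=1 RW=1 US=1 PS=0]
  L1: frame=0x37 idx=27 entry=0x3B007 [P=1 RW=1 US=1 PS=0]
  L2: frame=0x3B idx=10 entry=0x3C007 [P=1 RW=1 US=1 PS=0]
  L3: frame=0x3C idx=11 entry=0x3D007 [P=1 RW=1 US=1 PS=0]
  → PA=0x3DEE8  (4 entries read)
#1 VA=0x906C140BEE8 (r,kernel):
  TLB hit vpn=0x906C140B → PA=0x3DEE8
#2 VA=0x850100FA87 (r,kernel):
  L0: frame=0x36 idx=1 entry=0x3E007 [P=1 RW=1 US=1 PS=0]
  L1: frame=0x3E idx=20 entry=0x42007 [P=1 RW=1 US=1 PS=0]
  L2: frame=0x42 idx=8 entry=0x45007 [P=1 RW=1 US=1 PS=0]
  L3: frame=0x45 idx=15 entry=0x46007 [P=1 RW=1 US=1 PS=0]
  → PA=0x46A87  (4 entries read)

Entries read for #2: 4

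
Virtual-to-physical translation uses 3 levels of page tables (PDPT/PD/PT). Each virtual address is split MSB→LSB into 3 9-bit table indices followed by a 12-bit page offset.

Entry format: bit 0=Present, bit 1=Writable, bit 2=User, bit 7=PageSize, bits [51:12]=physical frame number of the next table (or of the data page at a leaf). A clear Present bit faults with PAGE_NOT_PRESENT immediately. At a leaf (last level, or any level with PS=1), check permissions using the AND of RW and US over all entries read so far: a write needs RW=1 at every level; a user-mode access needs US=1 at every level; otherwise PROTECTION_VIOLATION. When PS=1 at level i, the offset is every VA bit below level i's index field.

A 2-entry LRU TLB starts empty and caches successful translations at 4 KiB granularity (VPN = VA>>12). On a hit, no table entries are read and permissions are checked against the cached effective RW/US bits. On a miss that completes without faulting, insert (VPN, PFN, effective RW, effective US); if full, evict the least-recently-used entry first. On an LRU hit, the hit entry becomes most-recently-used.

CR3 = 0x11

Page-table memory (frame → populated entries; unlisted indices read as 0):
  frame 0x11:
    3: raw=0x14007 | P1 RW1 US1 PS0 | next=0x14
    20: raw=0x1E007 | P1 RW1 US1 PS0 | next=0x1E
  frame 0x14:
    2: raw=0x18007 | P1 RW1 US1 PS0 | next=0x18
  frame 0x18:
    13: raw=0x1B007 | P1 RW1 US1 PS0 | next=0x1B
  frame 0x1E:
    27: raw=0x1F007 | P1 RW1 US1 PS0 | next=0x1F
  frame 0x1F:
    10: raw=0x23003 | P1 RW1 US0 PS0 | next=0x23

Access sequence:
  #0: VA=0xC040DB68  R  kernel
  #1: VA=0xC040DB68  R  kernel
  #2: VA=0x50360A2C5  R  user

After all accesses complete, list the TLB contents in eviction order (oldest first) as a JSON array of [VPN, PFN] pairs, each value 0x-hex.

Walk each access:
#0 VA=0xC040DB68 (r,kernel):
  L0: frame=0x11 idx=3 entry=0x14007 [P=1 RW=1 US=1 PS=0]
  L1: frame=0x14 idx=2 entry=0x18007 [P=1 RW=1 US=1 PS=0]
  L2: frame=0x18 idx=13 entry=0x1B007 [P=1 RW=1 US=1 PS=0]
  ✓ 0x1BB68  — 3 lookups
#1 VA=0xC040DB68 (r,kernel):
  TLB hit vpn=0xC040D → PA=0x1BB68
#2 VA=0x50360A2C5 (r,user):
  L0: frame=0x11 idx=20 entry=0x1E007 [P=1 RW=1 US=1 PS=0]
  L1: frame=0x1E idx=27 entry=0x1F007 [P=1 RW=1 US=1 PS=0]
  L2: frame=0x1F idx=10 entry=0x23003 [P=1 RW=1 US=0 PS=0]
  ✗ PROTECTION_VIOLATION  [3 reads]

TLB: [["0xC040D", "0x1B"]]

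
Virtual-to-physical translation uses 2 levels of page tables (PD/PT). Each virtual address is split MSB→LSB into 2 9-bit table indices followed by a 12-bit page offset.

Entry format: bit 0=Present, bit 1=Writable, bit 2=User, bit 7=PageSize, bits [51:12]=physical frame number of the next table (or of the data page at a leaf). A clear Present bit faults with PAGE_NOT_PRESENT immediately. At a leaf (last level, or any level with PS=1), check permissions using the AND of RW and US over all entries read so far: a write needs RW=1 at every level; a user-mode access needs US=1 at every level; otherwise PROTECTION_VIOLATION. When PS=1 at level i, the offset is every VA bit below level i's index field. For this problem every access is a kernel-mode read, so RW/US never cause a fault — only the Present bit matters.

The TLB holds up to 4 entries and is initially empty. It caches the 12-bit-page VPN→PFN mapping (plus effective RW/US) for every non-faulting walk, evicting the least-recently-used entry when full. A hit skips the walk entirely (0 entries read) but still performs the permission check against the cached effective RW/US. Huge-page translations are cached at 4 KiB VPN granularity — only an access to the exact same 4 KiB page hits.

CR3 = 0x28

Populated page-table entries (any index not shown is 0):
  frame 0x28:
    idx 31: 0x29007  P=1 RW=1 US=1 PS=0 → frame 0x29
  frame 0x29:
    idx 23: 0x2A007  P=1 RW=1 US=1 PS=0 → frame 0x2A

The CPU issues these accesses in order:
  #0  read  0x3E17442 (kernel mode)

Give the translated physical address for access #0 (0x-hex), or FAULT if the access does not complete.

Trace:
#0 VA=0x3E17442 (r,kernel):
  [0] read 0x28 idx=31: raw=0x29007 flags P=1 W=1 U=1 S=0
  [1] read 0x29 idx=23: raw=0x2A007 flags P=1 W=1 U=1 S=0
  ✓ 0x2A442  — 2 lookups

Access #0 PA: 0x2A442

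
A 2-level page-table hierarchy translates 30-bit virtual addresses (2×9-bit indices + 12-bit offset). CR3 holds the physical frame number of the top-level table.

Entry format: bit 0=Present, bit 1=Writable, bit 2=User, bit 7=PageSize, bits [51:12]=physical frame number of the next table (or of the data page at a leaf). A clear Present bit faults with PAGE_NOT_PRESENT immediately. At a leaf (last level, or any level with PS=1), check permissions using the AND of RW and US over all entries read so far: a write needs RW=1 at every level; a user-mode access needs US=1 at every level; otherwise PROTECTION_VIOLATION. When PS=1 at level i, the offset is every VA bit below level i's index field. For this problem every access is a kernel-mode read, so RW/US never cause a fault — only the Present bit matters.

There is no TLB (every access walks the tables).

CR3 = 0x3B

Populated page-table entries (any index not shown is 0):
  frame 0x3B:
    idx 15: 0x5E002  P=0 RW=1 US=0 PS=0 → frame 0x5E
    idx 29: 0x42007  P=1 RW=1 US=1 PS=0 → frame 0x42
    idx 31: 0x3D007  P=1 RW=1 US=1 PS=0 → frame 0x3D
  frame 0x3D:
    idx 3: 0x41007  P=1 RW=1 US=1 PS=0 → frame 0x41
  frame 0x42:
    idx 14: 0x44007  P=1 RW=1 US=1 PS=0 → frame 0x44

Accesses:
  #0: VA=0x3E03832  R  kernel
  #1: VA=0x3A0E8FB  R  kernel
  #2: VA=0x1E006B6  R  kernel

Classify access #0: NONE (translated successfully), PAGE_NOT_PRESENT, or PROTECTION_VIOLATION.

Per-access translation:
#0 VA=0x3E03832 (r,kernel):
  L0 @0x3B[31] → 0x3D007  P=1,RW=1,US=1,PS=0
  L1 @0x3D[3] → 0x41007  P=1,RW=1,US=1,PS=0
  ⇒ phys 0x41832  [2 reads]
#1 VA=0x3A0E8FB (r,kernel):
  L0 @0x3B[29] → 0x42007  P=1,RW=1,US=1,PS=0
  L1 @0x42[14] → 0x44007  P=1,RW=1,US=1,PS=0
  ⇒ phys 0x448FB  [2 reads]
#2 VA=0x1E006B6 (r,kernel):
  L0 @0x3B[15] → 0x5E002  P=0,RW=1,US=0,PS=0
  ⇒ fault: PAGE_NOT_PRESENT  — 1 lookups

Access #0 fault: NONE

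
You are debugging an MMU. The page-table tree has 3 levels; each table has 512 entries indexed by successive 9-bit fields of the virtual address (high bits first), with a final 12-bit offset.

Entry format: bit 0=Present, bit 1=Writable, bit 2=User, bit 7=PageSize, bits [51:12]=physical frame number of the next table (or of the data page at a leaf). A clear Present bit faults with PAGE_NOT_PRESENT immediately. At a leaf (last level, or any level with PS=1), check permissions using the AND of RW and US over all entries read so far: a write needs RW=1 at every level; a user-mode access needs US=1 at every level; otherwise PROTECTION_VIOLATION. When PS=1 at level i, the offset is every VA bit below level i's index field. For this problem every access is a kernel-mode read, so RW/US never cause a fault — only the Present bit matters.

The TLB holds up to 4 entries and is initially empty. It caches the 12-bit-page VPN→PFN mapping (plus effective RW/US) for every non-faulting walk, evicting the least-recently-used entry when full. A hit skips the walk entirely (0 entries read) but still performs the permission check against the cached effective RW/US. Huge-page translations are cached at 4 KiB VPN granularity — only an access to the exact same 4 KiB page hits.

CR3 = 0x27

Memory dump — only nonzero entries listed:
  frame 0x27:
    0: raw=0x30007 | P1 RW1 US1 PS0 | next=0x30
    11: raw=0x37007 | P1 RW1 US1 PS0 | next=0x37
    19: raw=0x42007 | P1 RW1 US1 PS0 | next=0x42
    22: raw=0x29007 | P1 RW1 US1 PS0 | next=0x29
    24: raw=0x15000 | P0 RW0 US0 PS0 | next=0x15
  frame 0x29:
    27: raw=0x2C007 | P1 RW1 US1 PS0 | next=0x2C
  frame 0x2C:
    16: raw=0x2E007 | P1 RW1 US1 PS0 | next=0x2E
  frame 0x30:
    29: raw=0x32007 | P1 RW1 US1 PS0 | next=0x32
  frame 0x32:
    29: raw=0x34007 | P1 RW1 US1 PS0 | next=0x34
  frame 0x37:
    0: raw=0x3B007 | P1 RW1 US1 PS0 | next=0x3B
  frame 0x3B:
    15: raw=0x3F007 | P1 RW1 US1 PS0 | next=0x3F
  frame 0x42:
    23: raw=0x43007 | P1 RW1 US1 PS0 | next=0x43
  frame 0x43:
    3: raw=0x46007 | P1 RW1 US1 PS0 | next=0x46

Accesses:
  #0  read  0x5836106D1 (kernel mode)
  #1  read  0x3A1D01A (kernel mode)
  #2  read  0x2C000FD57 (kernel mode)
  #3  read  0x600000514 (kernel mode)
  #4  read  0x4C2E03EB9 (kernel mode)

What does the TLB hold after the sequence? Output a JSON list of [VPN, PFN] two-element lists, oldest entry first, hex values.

Trace:
#0 VA=0x5836106D1 (r,kernel):
  lvl0: tbl 0x27, slot 22 ⇒ 0x29007 (P1/RW1/US1/PS0)
  lvl1: tbl 0x29, slot 27 ⇒ 0x2C007 (P1/RW1/US1/PS0)
  lvl2: tbl 0x2C, slot 16 ⇒ 0x2E007 (P1/RW1/US1/PS0)
  ⇒ phys 0x2E6D1  [3 reads]
#1 VA=0x3A1D01A (r,kernel):
  lvl0: tbl 0x27, slot 0 ⇒ 0x30007 (P1/RW1/US1/PS0)
  lvl1: tbl 0x30, slot 29 ⇒ 0x32007 (P1/RW1/US1/PS0)
  lvl2: tbl 0x32, slot 29 ⇒ 0x34007 (P1/RW1/US1/PS0)
  ⇒ phys 0x3401A  [3 reads]
#2 VA=0x2C000FD57 (r,kernel):
  lvl0: tbl 0x27, slot 11 ⇒ 0x37007 (P1/RW1/US1/PS0)
  lvl1: tbl 0x37, slot 0 ⇒ 0x3B007 (P1/RW1/US1/PS0)
  lvl2: tbl 0x3B, slot 15 ⇒ 0x3F007 (P1/RW1/US1/PS0)
  ⇒ phys 0x3FD57  [3 reads]
#3 VA=0x600000514 (r,kernel):
  lvl0: tbl 0x27, slot 24 ⇒ 0x15000 (P0/RW0/US0/PS0)
  → PAGE_NOT_PRESENT  (1 entries read)
#4 VA=0x4C2E03EB9 (r,kernel):
  lvl0: tbl 0x27, slot 19 ⇒ 0x42007 (P1/RW1/US1/PS0)
  lvl1: tbl 0x42, slot 23 ⇒ 0x43007 (P1/RW1/US1/PS0)
  lvl2: tbl 0x43, slot 3 ⇒ 0x46007 (P1/RW1/US1/PS0)
  ⇒ phys 0x46EB9  [3 reads]

TLB: [["0x583610", "0x2E"], ["0x3A1D", "0x34"], ["0x2C000F", "0x3F"], ["0x4C2E03", "0x46"]]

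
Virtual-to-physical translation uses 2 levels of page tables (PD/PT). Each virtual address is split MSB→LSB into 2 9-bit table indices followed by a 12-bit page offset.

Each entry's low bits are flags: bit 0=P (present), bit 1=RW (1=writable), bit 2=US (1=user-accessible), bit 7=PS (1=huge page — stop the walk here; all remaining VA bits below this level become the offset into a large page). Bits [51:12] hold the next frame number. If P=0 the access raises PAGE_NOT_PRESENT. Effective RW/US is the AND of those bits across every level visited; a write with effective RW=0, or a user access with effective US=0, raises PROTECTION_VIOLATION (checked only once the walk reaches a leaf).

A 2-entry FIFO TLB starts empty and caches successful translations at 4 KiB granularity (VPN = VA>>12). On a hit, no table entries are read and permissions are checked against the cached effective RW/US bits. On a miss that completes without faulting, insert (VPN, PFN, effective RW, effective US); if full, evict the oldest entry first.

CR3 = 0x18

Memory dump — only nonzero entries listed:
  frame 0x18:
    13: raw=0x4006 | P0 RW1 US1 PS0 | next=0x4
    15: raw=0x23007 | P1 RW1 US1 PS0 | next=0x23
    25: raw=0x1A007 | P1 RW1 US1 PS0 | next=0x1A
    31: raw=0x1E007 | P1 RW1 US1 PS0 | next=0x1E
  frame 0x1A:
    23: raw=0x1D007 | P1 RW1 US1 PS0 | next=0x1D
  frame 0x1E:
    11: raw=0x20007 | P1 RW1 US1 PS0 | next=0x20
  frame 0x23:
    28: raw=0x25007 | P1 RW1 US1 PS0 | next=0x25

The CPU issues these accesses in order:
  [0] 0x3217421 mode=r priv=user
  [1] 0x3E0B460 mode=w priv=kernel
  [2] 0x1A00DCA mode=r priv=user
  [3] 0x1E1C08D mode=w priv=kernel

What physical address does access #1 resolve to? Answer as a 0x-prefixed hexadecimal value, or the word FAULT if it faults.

Trace:
#0 VA=0x3217421 (r,user):
  lvl0: tbl 0x18, slot 25 ⇒ 0x1A007 (P1/RW1/US1/PS0)
  lvl1: tbl 0x1A, slot 23 ⇒ 0x1D007 (P1/RW1/US1/PS0)
  ⇒ phys 0x1D421  [2 reads]
#1 VA=0x3E0B460 (w,kernel):
  lvl0: tbl 0x18, slot 31 ⇒ 0x1E007 (P1/RW1/US1/PS0)
  lvl1: tbl 0x1E, slot 11 ⇒ 0x20007 (P1/RW1/US1/PS0)
  ⇒ phys 0x20460  [2 reads]
#2 VA=0x1A00DCA (r,user):
  lvl0: tbl 0x18, slot 13 ⇒ 0x4006 (P0/RW1/US1/PS0)
  ✗ PAGE_NOT_PRESENT  [1 reads]
#3 VA=0x1E1C08D (w,kernel):
  lvl0: tbl 0x18, slot 15 ⇒ 0x23007 (P1/RW1/US1/PS0)
  lvl1: tbl 0x23, slot 28 ⇒ 0x25007 (P1/RW1/US1/PS0)
  ⇒ phys 0x2508D  [2 reads]

Access #1 PA: 0x20460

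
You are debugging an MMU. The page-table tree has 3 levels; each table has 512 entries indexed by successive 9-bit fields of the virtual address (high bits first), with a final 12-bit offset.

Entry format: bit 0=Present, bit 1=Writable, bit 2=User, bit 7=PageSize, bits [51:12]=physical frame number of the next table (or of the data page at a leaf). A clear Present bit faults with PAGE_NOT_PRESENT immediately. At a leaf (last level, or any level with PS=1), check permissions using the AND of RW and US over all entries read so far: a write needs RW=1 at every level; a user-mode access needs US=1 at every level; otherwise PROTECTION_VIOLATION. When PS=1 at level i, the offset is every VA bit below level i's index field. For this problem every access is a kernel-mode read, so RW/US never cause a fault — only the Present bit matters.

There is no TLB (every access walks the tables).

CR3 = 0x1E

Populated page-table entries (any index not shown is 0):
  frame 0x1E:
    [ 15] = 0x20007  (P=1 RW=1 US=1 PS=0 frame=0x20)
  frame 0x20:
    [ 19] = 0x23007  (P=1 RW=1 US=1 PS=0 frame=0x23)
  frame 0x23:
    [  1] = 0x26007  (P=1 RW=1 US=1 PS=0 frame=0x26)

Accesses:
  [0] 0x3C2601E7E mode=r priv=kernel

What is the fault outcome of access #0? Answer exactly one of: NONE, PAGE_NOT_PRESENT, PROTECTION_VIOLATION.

Walk each access:
#0 VA=0x3C2601E7E (r,kernel):
  lvl0: tbl 0x1E, slot 15 ⇒ 0x20007 (P1/RW1/US1/PS0)
  lvl1: tbl 0x20, slot 19 ⇒ 0x23007 (P1/RW1/US1/PS0)
  lvl2: tbl 0x23, slot 1 ⇒ 0x26007 (P1/RW1/US1/PS0)
  ⇒ phys 0x26E7E  [3 reads]

Access #0 fault: NONE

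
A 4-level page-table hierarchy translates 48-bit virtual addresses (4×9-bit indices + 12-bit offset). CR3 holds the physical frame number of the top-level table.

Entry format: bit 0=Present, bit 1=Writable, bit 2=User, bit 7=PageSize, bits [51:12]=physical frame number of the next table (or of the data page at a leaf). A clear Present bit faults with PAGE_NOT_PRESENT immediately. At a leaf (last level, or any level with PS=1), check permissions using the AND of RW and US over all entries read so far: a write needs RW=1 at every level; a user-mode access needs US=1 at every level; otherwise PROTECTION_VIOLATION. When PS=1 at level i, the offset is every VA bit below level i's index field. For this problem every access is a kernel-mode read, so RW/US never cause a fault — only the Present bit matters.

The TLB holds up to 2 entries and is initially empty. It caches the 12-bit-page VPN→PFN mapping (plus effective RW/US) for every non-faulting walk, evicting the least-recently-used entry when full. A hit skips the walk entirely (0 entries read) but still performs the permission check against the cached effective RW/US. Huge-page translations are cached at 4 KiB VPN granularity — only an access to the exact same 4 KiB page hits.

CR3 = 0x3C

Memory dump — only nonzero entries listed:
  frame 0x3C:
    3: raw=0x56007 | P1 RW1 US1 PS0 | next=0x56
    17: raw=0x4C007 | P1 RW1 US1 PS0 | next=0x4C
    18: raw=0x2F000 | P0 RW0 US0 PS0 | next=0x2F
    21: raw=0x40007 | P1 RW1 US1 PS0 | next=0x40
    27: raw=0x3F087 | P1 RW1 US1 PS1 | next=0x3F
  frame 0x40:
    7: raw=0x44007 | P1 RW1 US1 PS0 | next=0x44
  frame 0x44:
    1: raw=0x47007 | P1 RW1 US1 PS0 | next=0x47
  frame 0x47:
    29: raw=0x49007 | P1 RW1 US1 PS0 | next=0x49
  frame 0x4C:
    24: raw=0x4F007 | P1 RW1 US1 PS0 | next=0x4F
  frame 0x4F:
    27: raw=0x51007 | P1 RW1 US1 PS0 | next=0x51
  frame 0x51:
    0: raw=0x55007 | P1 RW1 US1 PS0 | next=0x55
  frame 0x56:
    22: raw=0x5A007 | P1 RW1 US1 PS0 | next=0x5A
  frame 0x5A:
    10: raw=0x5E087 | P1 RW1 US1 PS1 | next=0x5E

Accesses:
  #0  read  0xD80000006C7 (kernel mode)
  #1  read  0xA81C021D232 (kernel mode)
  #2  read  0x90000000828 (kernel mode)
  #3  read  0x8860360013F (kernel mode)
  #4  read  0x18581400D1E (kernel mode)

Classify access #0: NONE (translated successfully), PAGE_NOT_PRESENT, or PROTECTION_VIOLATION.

Per-access translation:
#0 VA=0xD80000006C7 (r,kernel):
  lvl0: tbl 0x3C, slot 27 ⇒ 0x3F087 (P1/RW1/US1/PS1)
  → PA=0x3F6C7 (huge @L0)  (1 entries read)
#1 VA=0xA81C021D232 (r,kernel):
  lvl0: tbl 0x3C, slot 21 ⇒ 0x40007 (P1/RW1/US1/PS0)
  lvl1: tbl 0x40, slot 7 ⇒ 0x44007 (P1/RW1/US1/PS0)
  lvl2: tbl 0x44, slot 1 ⇒ 0x47007 (P1/RW1/US1/PS0)
  lvl3: tbl 0x47, slot 29 ⇒ 0x49007 (P1/RW1/US1/PS0)
  → PA=0x49232  (4 entries read)
#2 VA=0x90000000828 (r,kernel):
  lvl0: tbl 0x3C, slot 18 ⇒ 0x2F000 (P0/RW0/US0/PS0)
  → PAGE_NOT_PRESENT  (1 entries read)
#3 VA=0x8860360013F (r,kernel):
  lvl0: tbl 0x3C, slot 17 ⇒ 0x4C007 (P1/RW1/US1/PS0)
  lvl1: tbl 0x4C, slot 24 ⇒ 0x4F007 (P1/RW1/US1/PS0)
  lvl2: tbl 0x4F, slot 27 ⇒ 0x51007 (P1/RW1/US1/PS0)
  lvl3: tbl 0x51, slot 0 ⇒ 0x55007 (P1/RW1/US1/PS0)
  → PA=0x5513F  (4 entries read)
#4 VA=0x18581400D1E (r,kernel):
  lvl0: tbl 0x3C, slot 3 ⇒ 0x56007 (P1/RW1/US1/PS0)
  lvl1: tbl 0x56, slot 22 ⇒ 0x5A007 (P1/RW1/US1/PS0)
  lvl2: tbl 0x5A, slot 10 ⇒ 0x5E087 (P1/RW1/US1/PS1)
  → PA=0x5ED1E (huge @L2)  (3 entries read)

Access #0 fault: NONE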